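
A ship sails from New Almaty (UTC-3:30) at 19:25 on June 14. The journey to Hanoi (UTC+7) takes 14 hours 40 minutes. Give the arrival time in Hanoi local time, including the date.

20:35 on Jun 15

Convert departure to UTC: 19:25 + 3:30 = 22:55 UTC on Jun 14.
Add 14 hours 40 minutes travel time → 13:35 UTC (Jun 15).
Hanoi is UTC+7:00, so local arrival = 13:35 + 7:00 = 20:35 on Jun 15.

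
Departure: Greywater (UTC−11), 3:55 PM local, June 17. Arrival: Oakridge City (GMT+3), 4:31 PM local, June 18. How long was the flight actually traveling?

10 hours 36 minutes

Oakridge City is 14:00 ahead of Greywater.
Clock-face elapsed time (ignoring zones) is 24 hours 36 minutes.
Actual elapsed = 24 hours 36 minutes − 14:00 = 10 hours 36 minutes.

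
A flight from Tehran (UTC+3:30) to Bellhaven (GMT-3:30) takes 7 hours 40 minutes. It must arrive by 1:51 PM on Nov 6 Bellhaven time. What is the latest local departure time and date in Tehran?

1:11 PM on November 6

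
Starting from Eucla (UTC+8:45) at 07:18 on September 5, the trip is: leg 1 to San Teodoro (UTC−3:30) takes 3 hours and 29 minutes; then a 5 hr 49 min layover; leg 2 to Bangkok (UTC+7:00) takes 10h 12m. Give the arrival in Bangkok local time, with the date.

01:03 on Sep 6

Convert departure to UTC: 07:18 − 8:45 = 22:33 UTC on Sep 4.
Add 3 hours and 29 minutes leg 1 → 02:02 UTC (Sep 5).
Add 5 hours and 49 minutes layover in San Teodoro → 07:51 UTC.
Add 10 hours and 12 minutes leg 2 → 18:03 UTC.
Bangkok is UTC+7:00, so local arrival = 18:03 + 7:00 = 01:03 on Sep 6.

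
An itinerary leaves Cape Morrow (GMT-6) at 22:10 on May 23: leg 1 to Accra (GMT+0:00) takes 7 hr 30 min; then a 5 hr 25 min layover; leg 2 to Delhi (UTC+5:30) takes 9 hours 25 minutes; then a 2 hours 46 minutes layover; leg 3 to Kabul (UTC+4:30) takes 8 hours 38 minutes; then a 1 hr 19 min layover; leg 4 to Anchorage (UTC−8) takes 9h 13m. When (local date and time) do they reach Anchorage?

16:26 on May 25

Convert departure to UTC: 22:10 + 6:00 = 04:10 UTC on May 24.
Add 7 hours 30 minutes leg 1 → 11:40 UTC.
Add 5 hours and 25 minutes layover in Accra → 17:05 UTC.
Add 9 hours 25 minutes leg 2 → 02:30 UTC (May 25).
Add 2 hours and 46 minutes layover in Delhi → 05:16 UTC.
Add 8 hours 38 minutes leg 3 → 13:54 UTC.
Add 1 hour and 19 minutes layover in Kabul → 15:13 UTC.
Add 9 hours 13 minutes leg 4 → 00:26 UTC (May 26).
Anchorage is UTC−8:00, so local arrival = 00:26 − 8:00 = 16:26 on May 25.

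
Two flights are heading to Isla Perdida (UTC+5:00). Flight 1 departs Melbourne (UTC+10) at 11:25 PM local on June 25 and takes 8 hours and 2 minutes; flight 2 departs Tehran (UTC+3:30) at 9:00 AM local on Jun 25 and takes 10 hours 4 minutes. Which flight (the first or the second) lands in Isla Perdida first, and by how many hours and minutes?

the second, by 5 hours 53 minutes

Flight 1 in UTC: 11:25 PM − 10:00 = 1:25 PM on Jun 25.
+8 hours and 2 minutes → arrive 9:27 PM UTC on Jun 25.
Flight 2 in UTC: 9:00 AM − 3:30 = 5:30 AM on Jun 25.
+10 hours 4 minutes → arrive 3:34 PM UTC on Jun 25.
Flight 2 lands earlier by 5 hours 53 minutes.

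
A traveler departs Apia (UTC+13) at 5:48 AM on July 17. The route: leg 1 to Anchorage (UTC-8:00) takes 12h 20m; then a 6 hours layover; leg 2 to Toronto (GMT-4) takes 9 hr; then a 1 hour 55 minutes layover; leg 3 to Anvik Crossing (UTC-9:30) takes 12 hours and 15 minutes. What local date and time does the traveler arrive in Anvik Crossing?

Convert departure to UTC: 5:48 AM − 13:00 = 4:48 PM UTC on Jul 16.
Add 12 hours 20 minutes leg 1 → 5:08 AM UTC (Jul 17).
Add 6 hours layover in Anchorage → 11:08 AM UTC.
Add 9 hours leg 2 → 8:08 PM UTC.
Add 1 hour and 55 minutes layover in Toronto → 10:03 PM UTC.
Add 12 hours 15 minutes leg 3 → 10:18 AM UTC (Jul 18).
Anvik Crossing is UTC−9:30, so local arrival = 10:18 AM − 9:30 = 12:48 AM on Jul 18.

12:48 AM on Jul 18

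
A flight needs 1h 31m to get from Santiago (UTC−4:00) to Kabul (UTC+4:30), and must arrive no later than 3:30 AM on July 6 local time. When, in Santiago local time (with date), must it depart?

Target arrival in UTC: 3:30 AM − 4:30 = 11:00 PM on Jul 5.
Subtract 1 hour and 31 minutes → departure 9:29 PM UTC on Jul 5.
Santiago is UTC−4:00: 9:29 PM − 4:00 = 5:29 PM on Jul 5.

5:29 PM on Jul 5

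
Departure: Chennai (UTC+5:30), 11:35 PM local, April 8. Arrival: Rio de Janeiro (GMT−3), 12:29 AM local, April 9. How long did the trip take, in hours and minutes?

9 hours 24 minutes

Rio de Janeiro is 8:30 behind Chennai.
Clock-face elapsed time (ignoring zones) is 54 minutes.
Actual elapsed = 54 minutes + 8:30 = 9 hours 24 minutes.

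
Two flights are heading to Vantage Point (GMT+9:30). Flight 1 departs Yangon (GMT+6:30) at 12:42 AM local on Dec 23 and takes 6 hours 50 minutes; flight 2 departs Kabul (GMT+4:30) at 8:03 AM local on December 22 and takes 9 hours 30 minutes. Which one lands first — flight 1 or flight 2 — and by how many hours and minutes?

Flight 1 in UTC: 12:42 AM − 6:30 = 6:12 PM on Dec 22.
+6 hours 50 minutes → arrive 1:02 AM UTC on Dec 23.
Flight 2 in UTC: 8:03 AM − 4:30 = 3:33 AM on Dec 22.
+9 hours 30 minutes → arrive 1:03 PM UTC on Dec 22.
Flight 2 lands earlier by 11 hours 59 minutes.

the second, by 11 hours 59 minutes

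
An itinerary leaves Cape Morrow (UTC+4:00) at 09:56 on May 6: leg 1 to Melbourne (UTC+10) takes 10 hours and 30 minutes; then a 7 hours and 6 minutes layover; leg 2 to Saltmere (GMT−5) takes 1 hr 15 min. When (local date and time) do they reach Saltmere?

Convert departure to UTC: 09:56 − 4:00 = 05:56 UTC on May 6.
Add 10 hours and 30 minutes leg 1 → 16:26 UTC.
Add 7 hours and 6 minutes layover in Melbourne → 23:32 UTC.
Add 1 hour 15 minutes leg 2 → 00:47 UTC (May 7).
Saltmere is UTC−5:00, so local arrival = 00:47 − 5:00 = 19:47 on May 6.

19:47 on May 6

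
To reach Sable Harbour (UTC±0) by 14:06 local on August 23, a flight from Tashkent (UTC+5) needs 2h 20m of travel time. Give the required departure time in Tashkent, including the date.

16:46 on August 23

Target arrival is already UTC: 14:06 on Aug 23.
Subtract 2 hours 20 minutes → departure 11:46 UTC on Aug 23.
Tashkent is UTC+5:00: 11:46 + 5:00 = 16:46 on Aug 23.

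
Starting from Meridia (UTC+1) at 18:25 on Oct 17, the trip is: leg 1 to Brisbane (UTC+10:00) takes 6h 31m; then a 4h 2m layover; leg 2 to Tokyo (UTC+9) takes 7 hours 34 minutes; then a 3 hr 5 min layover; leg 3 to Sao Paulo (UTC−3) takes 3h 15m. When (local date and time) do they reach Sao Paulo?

14:52 on Oct 18

Convert departure to UTC: 18:25 − 1:00 = 17:25 UTC on Oct 17.
Add 6 hours and 31 minutes leg 1 → 23:56 UTC.
Add 4 hours and 2 minutes layover in Brisbane → 03:58 UTC (Oct 18).
Add 7 hours and 34 minutes leg 2 → 11:32 UTC.
Add 3 hours and 5 minutes layover in Tokyo → 14:37 UTC.
Add 3 hours 15 minutes leg 3 → 17:52 UTC.
Sao Paulo is UTC−3:00, so local arrival = 17:52 − 3:00 = 14:52 on Oct 18.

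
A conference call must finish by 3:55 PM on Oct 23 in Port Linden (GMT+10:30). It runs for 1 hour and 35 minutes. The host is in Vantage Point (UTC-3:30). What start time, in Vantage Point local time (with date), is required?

12:20 AM on October 23

Target end time in UTC: 3:55 PM − 10:30 = 5:25 AM on Oct 23.
Subtract 1 hour 35 minutes → start 3:50 AM UTC on Oct 23.
Vantage Point is UTC−3:30: 3:50 AM − 3:30 = 12:20 AM on Oct 23.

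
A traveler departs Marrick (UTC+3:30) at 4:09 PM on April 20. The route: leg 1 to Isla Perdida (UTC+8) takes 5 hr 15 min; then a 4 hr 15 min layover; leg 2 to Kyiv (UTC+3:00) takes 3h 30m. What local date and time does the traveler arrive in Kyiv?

4:39 AM on Apr 21

Convert departure to UTC: 4:09 PM − 3:30 = 12:39 PM UTC on Apr 20.
Add 5 hours 15 minutes leg 1 → 5:54 PM UTC.
Add 4 hours 15 minutes layover in Isla Perdida → 10:09 PM UTC.
Add 3 hours and 30 minutes leg 2 → 1:39 AM UTC (Apr 21).
Kyiv is UTC+3:00, so local arrival = 1:39 AM + 3:00 = 4:39 AM on Apr 21.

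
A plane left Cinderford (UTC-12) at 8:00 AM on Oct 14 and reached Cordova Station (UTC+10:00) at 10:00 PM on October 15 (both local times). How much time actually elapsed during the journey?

16 hours

Cordova Station is 22:00 ahead of Cinderford.
Clock-face elapsed time (ignoring zones) is 38 hours.
Actual elapsed = 38 hours − 22:00 = 16 hours.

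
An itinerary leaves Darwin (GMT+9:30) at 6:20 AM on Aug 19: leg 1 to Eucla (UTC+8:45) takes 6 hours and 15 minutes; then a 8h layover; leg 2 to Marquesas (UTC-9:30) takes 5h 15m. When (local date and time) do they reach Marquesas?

Convert departure to UTC: 6:20 AM − 9:30 = 8:50 PM UTC on Aug 18.
Add 6 hours 15 minutes leg 1 → 3:05 AM UTC (Aug 19).
Add 8 hours layover in Eucla → 11:05 AM UTC.
Add 5 hours and 15 minutes leg 2 → 4:20 PM UTC.
Marquesas is UTC−9:30, so local arrival = 4:20 PM − 9:30 = 6:50 AM on Aug 19.

6:50 AM on August 19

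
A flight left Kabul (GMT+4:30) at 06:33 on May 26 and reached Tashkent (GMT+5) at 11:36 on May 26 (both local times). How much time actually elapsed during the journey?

4 hours 33 minutes

Departure in UTC: 06:33 − 4:30 = 02:03 on May 26.
Arrival in UTC: 11:36 − 5:00 = 06:36 on May 26.
Elapsed = 06:36 − 02:03 = 4 hours 33 minutes.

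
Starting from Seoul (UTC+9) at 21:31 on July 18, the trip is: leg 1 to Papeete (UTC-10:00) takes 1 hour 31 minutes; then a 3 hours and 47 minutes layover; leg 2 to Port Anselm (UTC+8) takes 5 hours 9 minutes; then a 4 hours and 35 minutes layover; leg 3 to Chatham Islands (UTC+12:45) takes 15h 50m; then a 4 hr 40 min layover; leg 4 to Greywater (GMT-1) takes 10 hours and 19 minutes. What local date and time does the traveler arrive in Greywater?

Convert departure to UTC: 21:31 − 9:00 = 12:31 UTC on Jul 18.
Add 1 hour 31 minutes leg 1 → 14:02 UTC.
Add 3 hours 47 minutes layover in Papeete → 17:49 UTC.
Add 5 hours and 9 minutes leg 2 → 22:58 UTC.
Add 4 hours and 35 minutes layover in Port Anselm → 03:33 UTC (Jul 19).
Add 15 hours and 50 minutes leg 3 → 19:23 UTC.
Add 4 hours 40 minutes layover in Chatham Islands → 00:03 UTC (Jul 20).
Add 10 hours 19 minutes leg 4 → 10:22 UTC.
Greywater is UTC−1:00, so local arrival = 10:22 − 1:00 = 09:22 on Jul 20.

09:22 on July 20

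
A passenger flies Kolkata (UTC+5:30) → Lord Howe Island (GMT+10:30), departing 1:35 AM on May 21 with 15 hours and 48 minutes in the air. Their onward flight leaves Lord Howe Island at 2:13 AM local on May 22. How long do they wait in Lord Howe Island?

Convert departure to UTC: 1:35 AM − 5:30 = 8:05 PM UTC on May 20.
Add 15 hours and 48 minutes flight time → 11:53 AM UTC (May 21).
Lord Howe Island is UTC+10:30, so local arrival = 11:53 AM + 10:30 = 10:23 PM on May 21.
Layover = 2:13 AM − 10:23 PM (+1 day) = 3 hours 50 minutes.

3 hours 50 minutes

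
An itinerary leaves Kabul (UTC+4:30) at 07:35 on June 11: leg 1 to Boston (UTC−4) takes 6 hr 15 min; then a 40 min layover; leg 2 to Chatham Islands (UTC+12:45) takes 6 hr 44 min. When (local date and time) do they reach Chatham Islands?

Convert departure to UTC: 07:35 − 4:30 = 03:05 UTC on Jun 11.
Add 6 hours 15 minutes leg 1 → 09:20 UTC.
Add 40 minutes layover in Boston → 10:00 UTC.
Add 6 hours and 44 minutes leg 2 → 16:44 UTC.
Chatham Islands is UTC+12:45, so local arrival = 16:44 + 12:45 = 05:29 on Jun 12.

05:29 on June 12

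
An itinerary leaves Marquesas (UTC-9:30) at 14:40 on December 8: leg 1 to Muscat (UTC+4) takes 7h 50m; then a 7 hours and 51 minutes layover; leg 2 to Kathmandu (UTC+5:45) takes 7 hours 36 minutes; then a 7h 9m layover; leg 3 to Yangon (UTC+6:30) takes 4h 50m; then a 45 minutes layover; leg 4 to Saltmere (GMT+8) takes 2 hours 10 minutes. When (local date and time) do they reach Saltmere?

Convert departure to UTC: 14:40 + 9:30 = 00:10 UTC on Dec 9.
Add 7 hours and 50 minutes leg 1 → 08:00 UTC.
Add 7 hours and 51 minutes layover in Muscat → 15:51 UTC.
Add 7 hours 36 minutes leg 2 → 23:27 UTC.
Add 7 hours and 9 minutes layover in Kathmandu → 06:36 UTC (Dec 10).
Add 4 hours 50 minutes leg 3 → 11:26 UTC.
Add 45 minutes layover in Yangon → 12:11 UTC.
Add 2 hours and 10 minutes leg 4 → 14:21 UTC.
Saltmere is UTC+8:00, so local arrival = 14:21 + 8:00 = 22:21 on Dec 10.

22:21 on December 10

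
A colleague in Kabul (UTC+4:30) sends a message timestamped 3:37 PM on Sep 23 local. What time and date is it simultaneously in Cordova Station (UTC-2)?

In UTC: 3:37 PM − 4:30 = 11:07 AM on Sep 23.
Cordova Station is UTC−2:00: 11:07 AM − 2:00 = 9:07 AM on Sep 23.

9:07 AM on September 23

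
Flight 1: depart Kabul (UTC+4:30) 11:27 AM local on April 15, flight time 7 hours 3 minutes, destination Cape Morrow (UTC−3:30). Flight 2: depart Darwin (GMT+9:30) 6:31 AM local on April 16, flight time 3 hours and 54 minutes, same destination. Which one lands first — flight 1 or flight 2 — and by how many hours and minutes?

the first, by 10 hours 55 minutes

Flight 1 in UTC: 11:27 AM − 4:30 = 6:57 AM on Apr 15.
+7 hours and 3 minutes → arrive 2:00 PM UTC on Apr 15.
Flight 2 in UTC: 6:31 AM − 9:30 = 9:01 PM on Apr 15.
+3 hours 54 minutes → arrive 12:55 AM UTC on Apr 16.
Flight 1 lands earlier by 10 hours 55 minutes.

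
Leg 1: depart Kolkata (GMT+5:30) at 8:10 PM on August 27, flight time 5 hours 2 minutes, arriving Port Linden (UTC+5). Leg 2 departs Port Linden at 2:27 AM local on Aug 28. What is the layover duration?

1 hour 45 minutes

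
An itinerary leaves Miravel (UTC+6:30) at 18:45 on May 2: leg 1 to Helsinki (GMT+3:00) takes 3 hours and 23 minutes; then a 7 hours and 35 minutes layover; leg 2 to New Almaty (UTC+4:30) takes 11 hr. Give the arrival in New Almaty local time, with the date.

Convert departure to UTC: 18:45 − 6:30 = 12:15 UTC on May 2.
Add 3 hours and 23 minutes leg 1 → 15:38 UTC.
Add 7 hours 35 minutes layover in Helsinki → 23:13 UTC.
Add 11 hours leg 2 → 10:13 UTC (May 3).
New Almaty is UTC+4:30, so local arrival = 10:13 + 4:30 = 14:43 on May 3.

14:43 on May 3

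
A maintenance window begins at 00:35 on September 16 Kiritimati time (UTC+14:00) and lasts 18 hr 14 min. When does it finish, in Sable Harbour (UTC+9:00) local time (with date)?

Convert start to UTC: 00:35 − 14:00 = 10:35 UTC on Sep 15.
Add 18 hours and 14 minutes duration → 04:49 UTC (Sep 16).
Sable Harbour is UTC+9:00, so local end time = 04:49 + 9:00 = 13:49 on Sep 16.

13:49 on Sep 16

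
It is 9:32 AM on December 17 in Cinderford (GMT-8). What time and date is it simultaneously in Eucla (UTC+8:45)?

2:17 AM on December 18

In UTC: 9:32 AM + 8:00 = 5:32 PM on Dec 17.
Eucla is UTC+8:45: 5:32 PM + 8:45 = 2:17 AM on Dec 18.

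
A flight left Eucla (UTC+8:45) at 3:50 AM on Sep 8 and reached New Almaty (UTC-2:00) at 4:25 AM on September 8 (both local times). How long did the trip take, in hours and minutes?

Departure in UTC: 3:50 AM − 8:45 = 7:05 PM on Sep 7.
Arrival in UTC: 4:25 AM + 2:00 = 6:25 AM on Sep 8.
Elapsed = 6:25 AM − 7:05 PM (+1 day) = 11 hours 20 minutes.

11 hours 20 minutes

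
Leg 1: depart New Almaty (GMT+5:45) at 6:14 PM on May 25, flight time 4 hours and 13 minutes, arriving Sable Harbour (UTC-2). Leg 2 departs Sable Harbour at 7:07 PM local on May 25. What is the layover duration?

4 hours 25 minutes

Convert departure to UTC: 6:14 PM − 5:45 = 12:29 PM UTC on May 25.
Add 4 hours and 13 minutes flight time → 4:42 PM UTC.
Sable Harbour is UTC−2:00, so local arrival = 4:42 PM − 2:00 = 2:42 PM on May 25.
Layover = 7:07 PM − 2:42 PM = 4 hours 25 minutes.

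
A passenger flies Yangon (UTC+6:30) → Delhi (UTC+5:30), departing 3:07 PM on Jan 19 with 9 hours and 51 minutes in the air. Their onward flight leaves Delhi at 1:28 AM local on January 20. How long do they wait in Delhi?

Convert departure to UTC: 3:07 PM − 6:30 = 8:37 AM UTC on Jan 19.
Add 9 hours 51 minutes flight time → 6:28 PM UTC.
Delhi is UTC+5:30, so local arrival = 6:28 PM + 5:30 = 11:58 PM on Jan 19.
Layover = 1:28 AM − 11:58 PM (+1 day) = 1 hour 30 minutes.

1 hour 30 minutes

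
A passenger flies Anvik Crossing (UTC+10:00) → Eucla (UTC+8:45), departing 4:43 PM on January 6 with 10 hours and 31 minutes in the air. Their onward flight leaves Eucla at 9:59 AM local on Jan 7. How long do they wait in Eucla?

Convert departure to UTC: 4:43 PM − 10:00 = 6:43 AM UTC on Jan 6.
Add 10 hours 31 minutes flight time → 5:14 PM UTC.
Eucla is UTC+8:45, so local arrival = 5:14 PM + 8:45 = 1:59 AM on Jan 7.
Layover = 9:59 AM − 1:59 AM = 8 hours.

8 hours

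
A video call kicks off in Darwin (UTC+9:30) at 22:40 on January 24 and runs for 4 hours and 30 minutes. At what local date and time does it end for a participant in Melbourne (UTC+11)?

04:40 on January 25

Convert start to UTC: 22:40 − 9:30 = 13:10 UTC on Jan 24.
Add 4 hours and 30 minutes duration → 17:40 UTC.
Melbourne is UTC+11:00, so local end time = 17:40 + 11:00 = 04:40 on Jan 25.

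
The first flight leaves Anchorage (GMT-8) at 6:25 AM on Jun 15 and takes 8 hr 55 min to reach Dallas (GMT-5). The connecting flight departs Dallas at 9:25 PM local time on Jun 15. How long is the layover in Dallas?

3 hours 5 minutes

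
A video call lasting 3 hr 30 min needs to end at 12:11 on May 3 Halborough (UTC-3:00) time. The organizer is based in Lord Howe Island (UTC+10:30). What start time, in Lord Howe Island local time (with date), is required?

Target end time in UTC: 12:11 + 3:00 = 15:11 on May 3.
Subtract 3 hours 30 minutes → start 11:41 UTC on May 3.
Lord Howe Island is UTC+10:30: 11:41 + 10:30 = 22:11 on May 3.

22:11 on May 3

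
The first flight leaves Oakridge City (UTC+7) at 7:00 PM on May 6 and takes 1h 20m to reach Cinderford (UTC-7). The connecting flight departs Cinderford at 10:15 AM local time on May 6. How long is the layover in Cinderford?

3 hours 55 minutes

Convert departure to UTC: 7:00 PM − 7:00 = 12:00 PM UTC on May 6.
Add 1 hour 20 minutes flight time → 1:20 PM UTC.
Cinderford is UTC−7:00, so local arrival = 1:20 PM − 7:00 = 6:20 AM on May 6.
Layover = 10:15 AM − 6:20 AM = 3 hours 55 minutes.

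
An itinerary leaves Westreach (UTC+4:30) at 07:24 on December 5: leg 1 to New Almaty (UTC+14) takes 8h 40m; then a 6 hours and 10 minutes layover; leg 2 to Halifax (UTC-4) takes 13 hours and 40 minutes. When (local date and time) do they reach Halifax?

Convert departure to UTC: 07:24 − 4:30 = 02:54 UTC on Dec 5.
Add 8 hours 40 minutes leg 1 → 11:34 UTC.
Add 6 hours and 10 minutes layover in New Almaty → 17:44 UTC.
Add 13 hours and 40 minutes leg 2 → 07:24 UTC (Dec 6).
Halifax is UTC−4:00, so local arrival = 07:24 − 4:00 = 03:24 on Dec 6.

03:24 on December 6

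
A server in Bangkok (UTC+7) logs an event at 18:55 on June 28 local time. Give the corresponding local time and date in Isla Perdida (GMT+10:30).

22:25 on Jun 28

Isla Perdida is 3:30 ahead of Bangkok.
Shift by the zone difference: 18:55 + 3:30 = 22:25 on Jun 28 in Isla Perdida.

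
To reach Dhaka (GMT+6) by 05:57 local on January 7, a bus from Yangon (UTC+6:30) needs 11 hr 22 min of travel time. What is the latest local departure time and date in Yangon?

Target arrival in UTC: 05:57 − 6:00 = 23:57 on Jan 6.
Subtract 11 hours 22 minutes → departure 12:35 UTC on Jan 6.
Yangon is UTC+6:30: 12:35 + 6:30 = 19:05 on Jan 6.

19:05 on January 6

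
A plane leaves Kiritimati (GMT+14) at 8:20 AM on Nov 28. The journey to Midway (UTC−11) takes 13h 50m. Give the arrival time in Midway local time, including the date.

9:10 PM on November 27

Midway is 25:00 behind Kiritimati.
After 13 hours and 50 minutes it is 10:10 PM in Kiritimati.
Shift by the zone difference: 10:10 PM − 25:00 = 9:10 PM on Nov 27 in Midway.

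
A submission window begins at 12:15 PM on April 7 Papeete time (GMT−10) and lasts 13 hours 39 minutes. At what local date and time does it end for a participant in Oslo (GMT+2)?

Convert start to UTC: 12:15 PM + 10:00 = 10:15 PM UTC on Apr 7.
Add 13 hours and 39 minutes duration → 11:54 AM UTC (Apr 8).
Oslo is UTC+2:00, so local end time = 11:54 AM + 2:00 = 1:54 PM on Apr 8.

1:54 PM on April 8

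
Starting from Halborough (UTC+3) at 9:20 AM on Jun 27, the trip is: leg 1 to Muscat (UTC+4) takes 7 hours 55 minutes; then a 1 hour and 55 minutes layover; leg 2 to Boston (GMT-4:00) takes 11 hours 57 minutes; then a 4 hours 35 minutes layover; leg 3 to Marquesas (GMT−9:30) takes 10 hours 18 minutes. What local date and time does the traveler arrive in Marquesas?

9:30 AM on Jun 28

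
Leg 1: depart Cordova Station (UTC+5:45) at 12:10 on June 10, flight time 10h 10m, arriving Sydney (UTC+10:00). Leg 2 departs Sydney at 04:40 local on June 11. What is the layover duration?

2 hours 5 minutes

Convert departure to UTC: 12:10 − 5:45 = 06:25 UTC on Jun 10.
Add 10 hours and 10 minutes flight time → 16:35 UTC.
Sydney is UTC+10:00, so local arrival = 16:35 + 10:00 = 02:35 on Jun 11.
Layover = 04:40 − 02:35 = 2 hours 5 minutes.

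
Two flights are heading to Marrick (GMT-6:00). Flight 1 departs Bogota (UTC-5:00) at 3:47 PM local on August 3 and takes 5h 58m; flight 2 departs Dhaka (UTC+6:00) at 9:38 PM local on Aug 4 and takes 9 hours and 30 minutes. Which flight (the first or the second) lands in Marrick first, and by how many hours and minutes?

the first, by 22 hours 23 minutes

Flight 1 in UTC: 3:47 PM + 5:00 = 8:47 PM on Aug 3.
+5 hours and 58 minutes → arrive 2:45 AM UTC on Aug 4.
Flight 2 in UTC: 9:38 PM − 6:00 = 3:38 PM on Aug 4.
+9 hours and 30 minutes → arrive 1:08 AM UTC on Aug 5.
Flight 1 lands earlier by 22 hours 23 minutes.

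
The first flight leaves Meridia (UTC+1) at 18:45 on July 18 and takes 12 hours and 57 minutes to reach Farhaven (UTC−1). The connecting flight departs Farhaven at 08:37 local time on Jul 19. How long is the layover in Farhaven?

Convert departure to UTC: 18:45 − 1:00 = 17:45 UTC on Jul 18.
Add 12 hours 57 minutes flight time → 06:42 UTC (Jul 19).
Farhaven is UTC−1:00, so local arrival = 06:42 − 1:00 = 05:42 on Jul 19.
Layover = 08:37 − 05:42 = 2 hours 55 minutes.

2 hours 55 minutes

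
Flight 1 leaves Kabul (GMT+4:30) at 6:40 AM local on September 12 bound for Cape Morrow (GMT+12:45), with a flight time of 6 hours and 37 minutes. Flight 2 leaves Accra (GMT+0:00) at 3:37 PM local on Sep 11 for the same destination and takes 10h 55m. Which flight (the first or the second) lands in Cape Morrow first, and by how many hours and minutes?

the second, by 6 hours 15 minutes

Flight 1 in UTC: 6:40 AM − 4:30 = 2:10 AM on Sep 12.
+6 hours and 37 minutes → arrive 8:47 AM UTC on Sep 12.
Flight 2 departs at 3:37 PM UTC (Sep 11).
+10 hours and 55 minutes → arrive 2:32 AM UTC on Sep 12.
Flight 2 lands earlier by 6 hours 15 minutes.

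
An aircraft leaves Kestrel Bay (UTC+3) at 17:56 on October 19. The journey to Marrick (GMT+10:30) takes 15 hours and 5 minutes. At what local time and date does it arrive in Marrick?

Marrick is 7:30 ahead of Kestrel Bay.
After 15 hours and 5 minutes it is 09:01 (Oct 20) in Kestrel Bay.
Shift by the zone difference: 09:01 + 7:30 = 16:31 on Oct 20 in Marrick.

16:31 on October 20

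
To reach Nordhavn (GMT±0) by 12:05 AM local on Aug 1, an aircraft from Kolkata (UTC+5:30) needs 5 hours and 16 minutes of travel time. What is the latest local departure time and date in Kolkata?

Target arrival is already UTC: 12:05 AM on Aug 1.
Subtract 5 hours 16 minutes → departure 6:49 PM UTC on Jul 31.
Kolkata is UTC+5:30: 6:49 PM + 5:30 = 12:19 AM on Aug 1.

12:19 AM on August 1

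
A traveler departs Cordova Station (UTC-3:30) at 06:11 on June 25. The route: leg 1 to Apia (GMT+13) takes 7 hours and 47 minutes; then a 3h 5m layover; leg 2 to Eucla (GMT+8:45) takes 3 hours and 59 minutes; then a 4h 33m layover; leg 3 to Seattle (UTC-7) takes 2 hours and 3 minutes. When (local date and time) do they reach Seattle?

Convert departure to UTC: 06:11 + 3:30 = 09:41 UTC on Jun 25.
Add 7 hours and 47 minutes leg 1 → 17:28 UTC.
Add 3 hours and 5 minutes layover in Apia → 20:33 UTC.
Add 3 hours 59 minutes leg 2 → 00:32 UTC (Jun 26).
Add 4 hours 33 minutes layover in Eucla → 05:05 UTC.
Add 2 hours 3 minutes leg 3 → 07:08 UTC.
Seattle is UTC−7:00, so local arrival = 07:08 − 7:00 = 00:08 on Jun 26.

00:08 on Jun 26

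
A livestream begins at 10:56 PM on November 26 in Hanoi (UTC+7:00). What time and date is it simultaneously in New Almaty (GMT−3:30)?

New Almaty is 10:30 behind Hanoi.
Shift by the zone difference: 10:56 PM − 10:30 = 12:26 PM on Nov 26 in New Almaty.

12:26 PM on November 26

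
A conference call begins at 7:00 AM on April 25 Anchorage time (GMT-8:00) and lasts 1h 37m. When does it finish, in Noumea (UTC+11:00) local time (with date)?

Noumea is 19:00 ahead of Anchorage.
After 1 hour 37 minutes it is 8:37 AM in Anchorage.
Shift by the zone difference: 8:37 AM + 19:00 = 3:37 AM on Apr 26 in Noumea.

3:37 AM on April 26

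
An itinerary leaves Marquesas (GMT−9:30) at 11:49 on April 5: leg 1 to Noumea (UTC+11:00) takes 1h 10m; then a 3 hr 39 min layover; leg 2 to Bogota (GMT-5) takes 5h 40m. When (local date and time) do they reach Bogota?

02:48 on Apr 6

Convert departure to UTC: 11:49 + 9:30 = 21:19 UTC on Apr 5.
Add 1 hour and 10 minutes leg 1 → 22:29 UTC.
Add 3 hours 39 minutes layover in Noumea → 02:08 UTC (Apr 6).
Add 5 hours 40 minutes leg 2 → 07:48 UTC.
Bogota is UTC−5:00, so local arrival = 07:48 − 5:00 = 02:48 on Apr 6.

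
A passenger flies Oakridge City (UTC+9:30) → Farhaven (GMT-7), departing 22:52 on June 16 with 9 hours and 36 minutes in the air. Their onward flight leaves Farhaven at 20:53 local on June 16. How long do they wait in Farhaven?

4 hours 55 minutes

Convert departure to UTC: 22:52 − 9:30 = 13:22 UTC on Jun 16.
Add 9 hours 36 minutes flight time → 22:58 UTC.
Farhaven is UTC−7:00, so local arrival = 22:58 − 7:00 = 15:58 on Jun 16.
Layover = 20:53 − 15:58 = 4 hours 55 minutes.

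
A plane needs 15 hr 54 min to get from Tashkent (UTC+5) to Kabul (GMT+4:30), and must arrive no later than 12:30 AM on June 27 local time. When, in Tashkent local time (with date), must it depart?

Target arrival in UTC: 12:30 AM − 4:30 = 8:00 PM on Jun 26.
Subtract 15 hours 54 minutes → departure 4:06 AM UTC on Jun 26.
Tashkent is UTC+5:00: 4:06 AM + 5:00 = 9:06 AM on Jun 26.

9:06 AM on June 26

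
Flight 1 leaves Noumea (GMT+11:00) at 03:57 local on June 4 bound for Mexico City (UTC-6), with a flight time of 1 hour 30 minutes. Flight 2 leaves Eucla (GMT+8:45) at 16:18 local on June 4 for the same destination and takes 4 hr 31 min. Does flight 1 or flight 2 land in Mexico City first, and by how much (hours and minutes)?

the first, by 17 hours 37 minutes

Flight 1 in UTC: 03:57 − 11:00 = 16:57 on Jun 3.
+1 hour 30 minutes → arrive 18:27 UTC on Jun 3.
Flight 2 in UTC: 16:18 − 8:45 = 07:33 on Jun 4.
+4 hours and 31 minutes → arrive 12:04 UTC on Jun 4.
Flight 1 lands earlier by 17 hours 37 minutes.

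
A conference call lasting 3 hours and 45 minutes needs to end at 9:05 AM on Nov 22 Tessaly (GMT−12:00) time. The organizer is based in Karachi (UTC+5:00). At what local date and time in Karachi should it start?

10:20 PM on November 22

Target end time in UTC: 9:05 AM + 12:00 = 9:05 PM on Nov 22.
Subtract 3 hours 45 minutes → start 5:20 PM UTC on Nov 22.
Karachi is UTC+5:00: 5:20 PM + 5:00 = 10:20 PM on Nov 22.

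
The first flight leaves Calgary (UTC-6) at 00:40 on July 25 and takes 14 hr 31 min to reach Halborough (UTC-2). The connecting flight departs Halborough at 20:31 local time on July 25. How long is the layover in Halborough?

Convert departure to UTC: 00:40 + 6:00 = 06:40 UTC on Jul 25.
Add 14 hours 31 minutes flight time → 21:11 UTC.
Halborough is UTC−2:00, so local arrival = 21:11 − 2:00 = 19:11 on Jul 25.
Layover = 20:31 − 19:11 = 1 hour 20 minutes.

1 hour 20 minutes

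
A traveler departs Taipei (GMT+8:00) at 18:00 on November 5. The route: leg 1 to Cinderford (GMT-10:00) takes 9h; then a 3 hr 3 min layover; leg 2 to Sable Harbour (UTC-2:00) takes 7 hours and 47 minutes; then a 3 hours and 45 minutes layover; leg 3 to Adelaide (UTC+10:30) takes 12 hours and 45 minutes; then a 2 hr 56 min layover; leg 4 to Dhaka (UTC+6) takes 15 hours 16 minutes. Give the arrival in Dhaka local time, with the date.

22:32 on November 7

Convert departure to UTC: 18:00 − 8:00 = 10:00 UTC on Nov 5.
Add 9 hours leg 1 → 19:00 UTC.
Add 3 hours and 3 minutes layover in Cinderford → 22:03 UTC.
Add 7 hours 47 minutes leg 2 → 05:50 UTC (Nov 6).
Add 3 hours 45 minutes layover in Sable Harbour → 09:35 UTC.
Add 12 hours and 45 minutes leg 3 → 22:20 UTC.
Add 2 hours and 56 minutes layover in Adelaide → 01:16 UTC (Nov 7).
Add 15 hours 16 minutes leg 4 → 16:32 UTC.
Dhaka is UTC+6:00, so local arrival = 16:32 + 6:00 = 22:32 on Nov 7.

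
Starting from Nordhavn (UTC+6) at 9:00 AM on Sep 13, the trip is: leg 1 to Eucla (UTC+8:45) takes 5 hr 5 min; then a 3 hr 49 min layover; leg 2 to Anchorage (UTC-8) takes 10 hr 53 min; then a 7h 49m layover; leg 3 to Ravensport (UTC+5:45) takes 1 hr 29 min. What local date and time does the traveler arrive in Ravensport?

Convert departure to UTC: 9:00 AM − 6:00 = 3:00 AM UTC on Sep 13.
Add 5 hours and 5 minutes leg 1 → 8:05 AM UTC.
Add 3 hours 49 minutes layover in Eucla → 11:54 AM UTC.
Add 10 hours 53 minutes leg 2 → 10:47 PM UTC.
Add 7 hours 49 minutes layover in Anchorage → 6:36 AM UTC (Sep 14).
Add 1 hour and 29 minutes leg 3 → 8:05 AM UTC.
Ravensport is UTC+5:45, so local arrival = 8:05 AM + 5:45 = 1:50 PM on Sep 14.

1:50 PM on Sep 14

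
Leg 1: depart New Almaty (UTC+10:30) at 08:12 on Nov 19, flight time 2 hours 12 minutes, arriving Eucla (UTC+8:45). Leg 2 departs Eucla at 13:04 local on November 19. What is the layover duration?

4 hours 25 minutes

Convert departure to UTC: 08:12 − 10:30 = 21:42 UTC on Nov 18.
Add 2 hours 12 minutes flight time → 23:54 UTC.
Eucla is UTC+8:45, so local arrival = 23:54 + 8:45 = 08:39 on Nov 19.
Layover = 13:04 − 08:39 = 4 hours 25 minutes.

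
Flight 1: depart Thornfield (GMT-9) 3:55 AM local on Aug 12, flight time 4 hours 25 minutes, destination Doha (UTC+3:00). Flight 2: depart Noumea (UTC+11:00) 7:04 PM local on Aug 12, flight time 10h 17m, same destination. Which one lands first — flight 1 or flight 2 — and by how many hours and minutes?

Flight 1 in UTC: 3:55 AM + 9:00 = 12:55 PM on Aug 12.
+4 hours 25 minutes → arrive 5:20 PM UTC on Aug 12.
Flight 2 in UTC: 7:04 PM − 11:00 = 8:04 AM on Aug 12.
+10 hours 17 minutes → arrive 6:21 PM UTC on Aug 12.
Flight 1 lands earlier by 1 hour 1 minute.

the first, by 1 hour 1 minute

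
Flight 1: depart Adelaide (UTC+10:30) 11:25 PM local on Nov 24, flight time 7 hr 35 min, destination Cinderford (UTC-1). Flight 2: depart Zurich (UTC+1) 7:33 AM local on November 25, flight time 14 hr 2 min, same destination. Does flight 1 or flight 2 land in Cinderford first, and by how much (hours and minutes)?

Flight 1 in UTC: 11:25 PM − 10:30 = 12:55 PM on Nov 24.
+7 hours and 35 minutes → arrive 8:30 PM UTC on Nov 24.
Flight 2 in UTC: 7:33 AM − 1:00 = 6:33 AM on Nov 25.
+14 hours 2 minutes → arrive 8:35 PM UTC on Nov 25.
Flight 1 lands earlier by 24 hours 5 minutes.

the first, by 24 hours 5 minutes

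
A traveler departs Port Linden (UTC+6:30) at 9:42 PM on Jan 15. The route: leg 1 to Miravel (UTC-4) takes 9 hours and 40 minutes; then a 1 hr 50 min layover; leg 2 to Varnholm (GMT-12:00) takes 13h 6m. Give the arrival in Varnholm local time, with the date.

3:48 AM on January 16

Convert departure to UTC: 9:42 PM − 6:30 = 3:12 PM UTC on Jan 15.
Add 9 hours and 40 minutes leg 1 → 12:52 AM UTC (Jan 16).
Add 1 hour and 50 minutes layover in Miravel → 2:42 AM UTC.
Add 13 hours 6 minutes leg 2 → 3:48 PM UTC.
Varnholm is UTC−12:00, so local arrival = 3:48 PM − 12:00 = 3:48 AM on Jan 16.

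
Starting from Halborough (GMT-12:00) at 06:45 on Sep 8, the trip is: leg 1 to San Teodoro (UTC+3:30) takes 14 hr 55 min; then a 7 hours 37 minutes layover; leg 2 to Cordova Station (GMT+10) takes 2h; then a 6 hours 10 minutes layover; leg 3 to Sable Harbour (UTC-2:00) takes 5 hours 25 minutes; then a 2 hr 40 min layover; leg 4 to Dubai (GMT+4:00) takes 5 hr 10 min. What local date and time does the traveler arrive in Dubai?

Convert departure to UTC: 06:45 + 12:00 = 18:45 UTC on Sep 8.
Add 14 hours and 55 minutes leg 1 → 09:40 UTC (Sep 9).
Add 7 hours 37 minutes layover in San Teodoro → 17:17 UTC.
Add 2 hours leg 2 → 19:17 UTC.
Add 6 hours and 10 minutes layover in Cordova Station → 01:27 UTC (Sep 10).
Add 5 hours and 25 minutes leg 3 → 06:52 UTC.
Add 2 hours 40 minutes layover in Sable Harbour → 09:32 UTC.
Add 5 hours and 10 minutes leg 4 → 14:42 UTC.
Dubai is UTC+4:00, so local arrival = 14:42 + 4:00 = 18:42 on Sep 10.

18:42 on September 10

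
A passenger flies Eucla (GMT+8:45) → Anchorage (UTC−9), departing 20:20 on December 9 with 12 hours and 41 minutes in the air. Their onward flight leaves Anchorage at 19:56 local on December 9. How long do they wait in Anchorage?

Convert departure to UTC: 20:20 − 8:45 = 11:35 UTC on Dec 9.
Add 12 hours and 41 minutes flight time → 00:16 UTC (Dec 10).
Anchorage is UTC−9:00, so local arrival = 00:16 − 9:00 = 15:16 on Dec 9.
Layover = 19:56 − 15:16 = 4 hours 40 minutes.

4 hours 40 minutes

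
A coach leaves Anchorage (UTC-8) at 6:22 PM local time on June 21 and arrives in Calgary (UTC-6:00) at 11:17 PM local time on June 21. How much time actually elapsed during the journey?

Calgary is 2:00 ahead of Anchorage.
Clock-face elapsed time (ignoring zones) is 4 hours 55 minutes.
Actual elapsed = 4 hours 55 minutes − 2:00 = 2 hours 55 minutes.

2 hours 55 minutes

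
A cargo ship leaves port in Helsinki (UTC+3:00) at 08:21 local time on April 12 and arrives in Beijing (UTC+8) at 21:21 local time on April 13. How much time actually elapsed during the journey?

Departure in UTC: 08:21 − 3:00 = 05:21 on Apr 12.
Arrival in UTC: 21:21 − 8:00 = 13:21 on Apr 13.
Elapsed = 13:21 − 05:21 (+1 day) = 32 hours.

32 hours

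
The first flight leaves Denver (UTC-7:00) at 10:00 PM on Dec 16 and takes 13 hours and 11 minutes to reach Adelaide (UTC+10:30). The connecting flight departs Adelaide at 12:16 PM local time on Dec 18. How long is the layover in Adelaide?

Convert departure to UTC: 10:00 PM + 7:00 = 5:00 AM UTC on Dec 17.
Add 13 hours and 11 minutes flight time → 6:11 PM UTC.
Adelaide is UTC+10:30, so local arrival = 6:11 PM + 10:30 = 4:41 AM on Dec 18.
Layover = 12:16 PM − 4:41 AM = 7 hours 35 minutes.

7 hours 35 minutes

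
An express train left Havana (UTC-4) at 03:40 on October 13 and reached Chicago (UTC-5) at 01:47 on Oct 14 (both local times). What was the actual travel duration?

Departure in UTC: 03:40 + 4:00 = 07:40 on Oct 13.
Arrival in UTC: 01:47 + 5:00 = 06:47 on Oct 14.
Elapsed = 06:47 − 07:40 (+1 day) = 23 hours 7 minutes.

23 hours 7 minutes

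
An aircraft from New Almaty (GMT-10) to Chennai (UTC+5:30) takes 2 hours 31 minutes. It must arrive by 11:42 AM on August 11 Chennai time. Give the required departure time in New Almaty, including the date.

Target arrival in UTC: 11:42 AM − 5:30 = 6:12 AM on Aug 11.
Subtract 2 hours and 31 minutes → departure 3:41 AM UTC on Aug 11.
New Almaty is UTC−10:00: 3:41 AM − 10:00 = 5:41 PM on Aug 10.

5:41 PM on August 10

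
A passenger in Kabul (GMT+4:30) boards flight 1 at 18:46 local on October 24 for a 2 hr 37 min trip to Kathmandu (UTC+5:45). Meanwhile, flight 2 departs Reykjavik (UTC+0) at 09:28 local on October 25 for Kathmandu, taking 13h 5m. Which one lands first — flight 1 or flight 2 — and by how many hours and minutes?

Flight 1 in UTC: 18:46 − 4:30 = 14:16 on Oct 24.
+2 hours and 37 minutes → arrive 16:53 UTC on Oct 24.
Flight 2 departs at 09:28 UTC (Oct 25).
+13 hours and 5 minutes → arrive 22:33 UTC on Oct 25.
Flight 1 lands earlier by 29 hours 40 minutes.

the first, by 29 hours 40 minutes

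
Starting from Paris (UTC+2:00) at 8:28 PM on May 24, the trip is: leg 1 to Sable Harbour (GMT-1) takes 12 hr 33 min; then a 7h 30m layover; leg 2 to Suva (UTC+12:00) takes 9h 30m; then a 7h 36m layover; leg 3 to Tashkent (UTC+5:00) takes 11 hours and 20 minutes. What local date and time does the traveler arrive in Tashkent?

11:57 PM on May 26

Convert departure to UTC: 8:28 PM − 2:00 = 6:28 PM UTC on May 24.
Add 12 hours and 33 minutes leg 1 → 7:01 AM UTC (May 25).
Add 7 hours 30 minutes layover in Sable Harbour → 2:31 PM UTC.
Add 9 hours and 30 minutes leg 2 → 12:01 AM UTC (May 26).
Add 7 hours and 36 minutes layover in Suva → 7:37 AM UTC.
Add 11 hours 20 minutes leg 3 → 6:57 PM UTC.
Tashkent is UTC+5:00, so local arrival = 6:57 PM + 5:00 = 11:57 PM on May 26.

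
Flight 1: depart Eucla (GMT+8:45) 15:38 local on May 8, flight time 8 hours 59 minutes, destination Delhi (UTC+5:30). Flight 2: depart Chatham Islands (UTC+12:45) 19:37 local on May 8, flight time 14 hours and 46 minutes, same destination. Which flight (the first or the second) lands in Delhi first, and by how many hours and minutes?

Flight 1 in UTC: 15:38 − 8:45 = 06:53 on May 8.
+8 hours and 59 minutes → arrive 15:52 UTC on May 8.
Flight 2 in UTC: 19:37 − 12:45 = 06:52 on May 8.
+14 hours and 46 minutes → arrive 21:38 UTC on May 8.
Flight 1 lands earlier by 5 hours 46 minutes.

the first, by 5 hours 46 minutes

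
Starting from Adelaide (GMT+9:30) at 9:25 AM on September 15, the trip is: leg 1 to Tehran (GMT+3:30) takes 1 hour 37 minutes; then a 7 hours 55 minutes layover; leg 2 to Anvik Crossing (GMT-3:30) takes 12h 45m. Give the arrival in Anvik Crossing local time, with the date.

Convert departure to UTC: 9:25 AM − 9:30 = 11:55 PM UTC on Sep 14.
Add 1 hour and 37 minutes leg 1 → 1:32 AM UTC (Sep 15).
Add 7 hours and 55 minutes layover in Tehran → 9:27 AM UTC.
Add 12 hours 45 minutes leg 2 → 10:12 PM UTC.
Anvik Crossing is UTC−3:30, so local arrival = 10:12 PM − 3:30 = 6:42 PM on Sep 15.

6:42 PM on September 15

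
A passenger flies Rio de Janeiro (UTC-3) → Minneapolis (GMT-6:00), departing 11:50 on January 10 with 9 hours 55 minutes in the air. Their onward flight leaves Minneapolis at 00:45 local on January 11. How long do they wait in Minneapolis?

Convert departure to UTC: 11:50 + 3:00 = 14:50 UTC on Jan 10.
Add 9 hours 55 minutes flight time → 00:45 UTC (Jan 11).
Minneapolis is UTC−6:00, so local arrival = 00:45 − 6:00 = 18:45 on Jan 10.
Layover = 00:45 − 18:45 (+1 day) = 6 hours.

6 hours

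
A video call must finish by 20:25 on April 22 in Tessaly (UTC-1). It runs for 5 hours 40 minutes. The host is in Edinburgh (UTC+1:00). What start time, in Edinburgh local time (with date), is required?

Target end time in UTC: 20:25 + 1:00 = 21:25 on Apr 22.
Subtract 5 hours and 40 minutes → start 15:45 UTC on Apr 22.
Edinburgh is UTC+1:00: 15:45 + 1:00 = 16:45 on Apr 22.

16:45 on April 22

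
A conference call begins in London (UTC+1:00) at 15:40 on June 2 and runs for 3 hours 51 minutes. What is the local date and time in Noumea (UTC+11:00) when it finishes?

Convert start to UTC: 15:40 − 1:00 = 14:40 UTC on Jun 2.
Add 3 hours and 51 minutes duration → 18:31 UTC.
Noumea is UTC+11:00, so local end time = 18:31 + 11:00 = 05:31 on Jun 3.

05:31 on Jun 3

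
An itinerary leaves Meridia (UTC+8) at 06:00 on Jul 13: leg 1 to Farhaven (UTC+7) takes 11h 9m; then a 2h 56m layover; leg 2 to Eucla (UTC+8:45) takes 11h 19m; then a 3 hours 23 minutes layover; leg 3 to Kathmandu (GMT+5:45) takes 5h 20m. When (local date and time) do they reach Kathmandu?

13:52 on July 14

Convert departure to UTC: 06:00 − 8:00 = 22:00 UTC on Jul 12.
Add 11 hours and 9 minutes leg 1 → 09:09 UTC (Jul 13).
Add 2 hours and 56 minutes layover in Farhaven → 12:05 UTC.
Add 11 hours and 19 minutes leg 2 → 23:24 UTC.
Add 3 hours and 23 minutes layover in Eucla → 02:47 UTC (Jul 14).
Add 5 hours and 20 minutes leg 3 → 08:07 UTC.
Kathmandu is UTC+5:45, so local arrival = 08:07 + 5:45 = 13:52 on Jul 14.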